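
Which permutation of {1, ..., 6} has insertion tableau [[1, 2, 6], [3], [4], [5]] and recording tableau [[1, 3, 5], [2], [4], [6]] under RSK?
5 1 4 3 6 2

Reverse the RSK construction: for i from n down to 1, find the cell of Q containing i, remove the entry at that cell from P, and reverse-bump it up through P; the value ejected from row 1 is w(i).

Step i=6: Q has 6 at row 4, column 1; remove 5 from row 4 of P and reverse-bump: 5 enters row 3 and ejects 4; 4 enters row 2 and ejects 3; 3 enters row 1 and ejects 2. So w(6) = 2. P is now [[1, 3, 6], [4], [5]].
Step i=5: Q has 5 at row 1, column 3; remove that cell from P, ejecting 6. So w(5) = 6. P is now [[1, 3], [4], [5]].
Step i=4: Q has 4 at row 3, column 1; remove 5 from row 3 of P and reverse-bump: 5 enters row 2 and ejects 4; 4 enters row 1 and ejects 3. So w(4) = 3. P is now [[1, 4], [5]].
Step i=3: Q has 3 at row 1, column 2; remove that cell from P, ejecting 4. So w(3) = 4. P is now [[1], [5]].
Step i=2: Q has 2 at row 2, column 1; remove 5 from row 2 of P and reverse-bump: 5 enters row 1 and ejects 1. So w(2) = 1. P is now [[5]].
Step i=1: Q has 1 at row 1, column 1; remove that cell from P, ejecting 5. So w(1) = 5. P is now [].

So w = 5 1 4 3 6 2.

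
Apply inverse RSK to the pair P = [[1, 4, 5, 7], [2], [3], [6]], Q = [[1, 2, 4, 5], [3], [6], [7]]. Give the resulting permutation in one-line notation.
3 6 4 5 7 2 1

Reverse the RSK construction: for i from n down to 1, find the cell of Q containing i, remove the entry at that cell from P, and reverse-bump it up through P; the value ejected from row 1 is w(i).

Step i=7: Q has 7 at row 4, column 1; remove 6 from row 4 of P and reverse-bump: 6 enters row 3 and ejects 3; 3 enters row 2 and ejects 2; 2 enters row 1 and ejects 1. So w(7) = 1. P is now [[2, 4, 5, 7], [3], [6]].
Step i=6: Q has 6 at row 3, column 1; remove 6 from row 3 of P and reverse-bump: 6 enters row 2 and ejects 3; 3 enters row 1 and ejects 2. So w(6) = 2. P is now [[3, 4, 5, 7], [6]].
Step i=5: Q has 5 at row 1, column 4; remove that cell from P, ejecting 7. So w(5) = 7. P is now [[3, 4, 5], [6]].
Step i=4: Q has 4 at row 1, column 3; remove that cell from P, ejecting 5. So w(4) = 5. P is now [[3, 4], [6]].
Step i=3: Q has 3 at row 2, column 1; remove 6 from row 2 of P and reverse-bump: 6 enters row 1 and ejects 4. So w(3) = 4. P is now [[3, 6]].
Step i=2: Q has 2 at row 1, column 2; remove that cell from P, ejecting 6. So w(2) = 6. P is now [[3]].
Step i=1: Q has 1 at row 1, column 1; remove that cell from P, ejecting 3. So w(1) = 3. P is now [].

So w = 3 6 4 5 7 2 1.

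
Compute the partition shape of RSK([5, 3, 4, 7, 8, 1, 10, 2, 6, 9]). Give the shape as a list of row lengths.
[5, 4, 1]

Row-insert each entry into an empty tableau.

After inserting 5: P = [[5]].
After inserting 3: P = [[3], [5]].
After inserting 4: P = [[3, 4], [5]].
After inserting 7: P = [[3, 4, 7], [5]].
After inserting 8: P = [[3, 4, 7, 8], [5]].
After inserting 1: P = [[1, 4, 7, 8], [3], [5]].
After inserting 10: P = [[1, 4, 7, 8, 10], [3], [5]].
After inserting 2: P = [[1, 2, 7, 8, 10], [3, 4], [5]].
After inserting 6: P = [[1, 2, 6, 8, 10], [3, 4, 7], [5]].
After inserting 9: P = [[1, 2, 6, 8, 9], [3, 4, 7, 10], [5]].

The final insertion tableau P = [[1, 2, 6, 8, 9], [3, 4, 7, 10], [5]] has shape [5, 4, 1].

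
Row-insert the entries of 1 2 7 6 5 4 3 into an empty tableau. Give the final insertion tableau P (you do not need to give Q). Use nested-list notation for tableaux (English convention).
After inserting 1: P = [[1]].
After inserting 2: P = [[1, 2]].
After inserting 7: P = [[1, 2, 7]].
After inserting 6: P = [[1, 2, 6], [7]].
After inserting 5: P = [[1, 2, 5], [6], [7]].
After inserting 4: P = [[1, 2, 4], [5], [6], [7]].
After inserting 3: P = [[1, 2, 3], [4], [5], [6], [7]].

So P = [[1, 2, 3], [4], [5], [6], [7]].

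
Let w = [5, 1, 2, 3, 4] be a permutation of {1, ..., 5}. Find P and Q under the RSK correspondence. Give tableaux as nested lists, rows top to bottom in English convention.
Insert each entry of the permutation into P by Schensted row insertion, recording in Q the position of each new cell.

After inserting 5: P = [[5]].
After inserting 1: P = [[1], [5]].
After inserting 2: P = [[1, 2], [5]].
After inserting 3: P = [[1, 2, 3], [5]].
After inserting 4: P = [[1, 2, 3, 4], [5]].

So P = [[1, 2, 3, 4], [5]], Q = [[1, 3, 4, 5], [2]].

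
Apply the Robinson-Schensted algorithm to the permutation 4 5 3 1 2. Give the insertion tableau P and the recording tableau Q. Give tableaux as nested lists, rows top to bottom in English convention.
Insert each entry of the permutation into P by Schensted row insertion, recording in Q the position of each new cell.

Insert 4: appended to row 1. P = [[4]], Q = [[1]].
Insert 5: appended to row 1. P = [[4, 5]], Q = [[1, 2]].
Insert 3: 3 bumps 4 from row 1; 4 starts row 2. P = [[3, 5], [4]], Q = [[1, 2], [3]].
Insert 1: 1 bumps 3 from row 1; 3 bumps 4 from row 2; 4 starts row 3. P = [[1, 5], [3], [4]], Q = [[1, 2], [3], [4]].
Insert 2: 2 bumps 5 from row 1; 5 appends to row 2. P = [[1, 2], [3, 5], [4]], Q = [[1, 2], [3, 5], [4]].

So P = [[1, 2], [3, 5], [4]], Q = [[1, 2], [3, 5], [4]].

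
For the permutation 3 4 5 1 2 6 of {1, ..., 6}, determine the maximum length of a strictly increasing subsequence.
4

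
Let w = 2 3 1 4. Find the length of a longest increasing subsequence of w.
3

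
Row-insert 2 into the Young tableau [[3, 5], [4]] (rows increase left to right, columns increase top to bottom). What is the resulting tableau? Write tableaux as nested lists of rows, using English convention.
In row 1, 2 replaces 3 (the leftmost entry greater than 2); 3 is bumped to row 2. In row 2, 3 replaces 4 (the leftmost entry greater than 3); 4 is bumped to row 3. 4 starts a new row 3. The new tableau is [[2, 5], [3], [4]].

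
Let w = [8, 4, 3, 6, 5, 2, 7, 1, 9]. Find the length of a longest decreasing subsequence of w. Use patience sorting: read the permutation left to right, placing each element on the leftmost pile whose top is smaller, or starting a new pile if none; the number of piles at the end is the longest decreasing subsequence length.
8: new pile. tops = [8]
4: new pile. tops = [8, 4]
3: new pile. tops = [8, 4, 3]
6: onto pile 2 (replacing 4). tops = [8, 6, 3]
5: onto pile 3 (replacing 3). tops = [8, 6, 5]
2: new pile. tops = [8, 6, 5, 2]
7: onto pile 2 (replacing 6). tops = [8, 7, 5, 2]
1: new pile. tops = [8, 7, 5, 2, 1]
9: onto pile 1 (replacing 8). tops = [9, 7, 5, 2, 1]

5 piles, so the longest decreasing subsequence has length 5.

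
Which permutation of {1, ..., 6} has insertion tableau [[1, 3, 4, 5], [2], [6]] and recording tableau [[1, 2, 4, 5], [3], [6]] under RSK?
Reverse the RSK construction: for i from n down to 1, find the cell of Q containing i, remove the entry at that cell from P, and reverse-bump it up through P; the value ejected from row 1 is w(i).

Step i=6: Q has 6 at row 3, column 1; remove 6 from row 3 of P and reverse-bump: 6 enters row 2 and ejects 2; 2 enters row 1 and ejects 1. So w(6) = 1. P is now [[2, 3, 4, 5], [6]].
Step i=5: Q has 5 at row 1, column 4; remove that cell from P, ejecting 5. So w(5) = 5. P is now [[2, 3, 4], [6]].
Step i=4: Q has 4 at row 1, column 3; remove that cell from P, ejecting 4. So w(4) = 4. P is now [[2, 3], [6]].
Step i=3: Q has 3 at row 2, column 1; remove 6 from row 2 of P and reverse-bump: 6 enters row 1 and ejects 3. So w(3) = 3. P is now [[2, 6]].
Step i=2: Q has 2 at row 1, column 2; remove that cell from P, ejecting 6. So w(2) = 6. P is now [[2]].
Step i=1: Q has 1 at row 1, column 1; remove that cell from P, ejecting 2. So w(1) = 2. P is now [].

So w = 2 6 3 4 5 1.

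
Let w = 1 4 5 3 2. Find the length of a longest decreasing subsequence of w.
3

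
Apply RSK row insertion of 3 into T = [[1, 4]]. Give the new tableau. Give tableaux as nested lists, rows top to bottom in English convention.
In row 1, 3 replaces 4 (the leftmost entry greater than 3); 4 is bumped to row 2. 4 starts a new row 2. The new tableau is [[1, 3], [4]].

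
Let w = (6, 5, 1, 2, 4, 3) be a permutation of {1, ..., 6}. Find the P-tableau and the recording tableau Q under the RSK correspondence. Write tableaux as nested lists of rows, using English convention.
Insert each entry of the permutation into P by Schensted row insertion, recording in Q the position of each new cell.

Insert 6: appended to row 1. P = [[6]], Q = [[1]].
Insert 5: 5 bumps 6 from row 1; 6 starts row 2. P = [[5], [6]], Q = [[1], [2]].
Insert 1: 1 bumps 5 from row 1; 5 bumps 6 from row 2; 6 starts row 3. P = [[1], [5], [6]], Q = [[1], [2], [3]].
Insert 2: appended to row 1. P = [[1, 2], [5], [6]], Q = [[1, 4], [2], [3]].
Insert 4: appended to row 1. P = [[1, 2, 4], [5], [6]], Q = [[1, 4, 5], [2], [3]].
Insert 3: 3 bumps 4 from row 1; 4 bumps 5 from row 2; 5 bumps 6 from row 3; 6 starts row 4. P = [[1, 2, 3], [4], [5], [6]], Q = [[1, 4, 5], [2], [3], [6]].

So P = [[1, 2, 3], [4], [5], [6]], Q = [[1, 4, 5], [2], [3], [6]].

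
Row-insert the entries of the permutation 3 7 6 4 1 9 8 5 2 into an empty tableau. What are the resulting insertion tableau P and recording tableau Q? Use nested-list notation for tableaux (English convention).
Insert each entry of the permutation into P by Schensted row insertion, recording in Q the position of each new cell.

Insert 3: appended to row 1. P = [[3]].
Insert 7: appended to row 1. P = [[3, 7]].
Insert 6: 6 bumps 7 from row 1; 7 starts row 2. P = [[3, 6], [7]].
Insert 4: 4 bumps 6 from row 1; 6 bumps 7 from row 2; 7 starts row 3. P = [[3, 4], [6], [7]].
Insert 1: 1 bumps 3 from row 1; 3 bumps 6 from row 2; 6 bumps 7 from row 3; 7 starts row 4. P = [[1, 4], [3], [6], [7]].
Insert 9: appended to row 1. P = [[1, 4, 9], [3], [6], [7]].
Insert 8: 8 bumps 9 from row 1; 9 appends to row 2. P = [[1, 4, 8], [3, 9], [6], [7]].
Insert 5: 5 bumps 8 from row 1; 8 bumps 9 from row 2; 9 appends to row 3. P = [[1, 4, 5], [3, 8], [6, 9], [7]].
Insert 2: 2 bumps 4 from row 1; 4 bumps 8 from row 2; 8 bumps 9 from row 3; 9 appends to row 4. P = [[1, 2, 5], [3, 4], [6, 8], [7, 9]].

So P = [[1, 2, 5], [3, 4], [6, 8], [7, 9]], Q = [[1, 2, 6], [3, 7], [4, 8], [5, 9]].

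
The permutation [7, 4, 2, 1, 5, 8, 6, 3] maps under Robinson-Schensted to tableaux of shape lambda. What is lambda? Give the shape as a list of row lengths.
[3, 2, 2, 1]

RSK row insertion gives P = [[1, 3, 6], [2, 5], [4, 8], [7]], which has shape [3, 2, 2, 1].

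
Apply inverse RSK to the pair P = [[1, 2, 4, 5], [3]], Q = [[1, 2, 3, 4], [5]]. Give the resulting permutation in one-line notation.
Reverse the RSK construction: for i from n down to 1, find the cell of Q containing i, remove the entry at that cell from P, and reverse-bump it up through P; the value ejected from row 1 is w(i).

Step i=5: Q has 5 at row 2, column 1; remove 3 from row 2 of P and reverse-bump: 3 enters row 1 and ejects 2. So w(5) = 2. P is now [[1, 3, 4, 5]].
Step i=4: Q has 4 at row 1, column 4; remove that cell from P, ejecting 5. So w(4) = 5. P is now [[1, 3, 4]].
Step i=3: Q has 3 at row 1, column 3; remove that cell from P, ejecting 4. So w(3) = 4. P is now [[1, 3]].
Step i=2: Q has 2 at row 1, column 2; remove that cell from P, ejecting 3. So w(2) = 3. P is now [[1]].
Step i=1: Q has 1 at row 1, column 1; remove that cell from P, ejecting 1. So w(1) = 1. P is now [].

So w = 1 3 4 5 2.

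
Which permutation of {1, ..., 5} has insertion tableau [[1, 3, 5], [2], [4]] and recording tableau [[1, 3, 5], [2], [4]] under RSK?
Reverse RSK: for i = n, n-1, ..., 1, locate i in Q, remove the corresponding corner cell from P, and reverse-bump its entry up through P; the value ejected from row 1 is w(i).

So w = 4 2 3 1 5.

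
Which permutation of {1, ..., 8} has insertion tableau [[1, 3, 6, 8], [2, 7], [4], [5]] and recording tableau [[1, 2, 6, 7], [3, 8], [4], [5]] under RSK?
2 5 4 3 1 7 8 6

Reverse the RSK construction: for i from n down to 1, find the cell of Q containing i, remove the entry at that cell from P, and reverse-bump it up through P; the value ejected from row 1 is w(i).

Step i=8: Q has 8 at row 2, column 2; remove 7 from row 2 of P and reverse-bump: 7 enters row 1 and ejects 6. So w(8) = 6. P is now [[1, 3, 7, 8], [2], [4], [5]].
Step i=7: Q has 7 at row 1, column 4; remove that cell from P, ejecting 8. So w(7) = 8. P is now [[1, 3, 7], [2], [4], [5]].
Step i=6: Q has 6 at row 1, column 3; remove that cell from P, ejecting 7. So w(6) = 7. P is now [[1, 3], [2], [4], [5]].
Step i=5: Q has 5 at row 4, column 1; remove 5 from row 4 of P and reverse-bump: 5 enters row 3 and ejects 4; 4 enters row 2 and ejects 2; 2 enters row 1 and ejects 1. So w(5) = 1. P is now [[2, 3], [4], [5]].
Step i=4: Q has 4 at row 3, column 1; remove 5 from row 3 of P and reverse-bump: 5 enters row 2 and ejects 4; 4 enters row 1 and ejects 3. So w(4) = 3. P is now [[2, 4], [5]].
Step i=3: Q has 3 at row 2, column 1; remove 5 from row 2 of P and reverse-bump: 5 enters row 1 and ejects 4. So w(3) = 4. P is now [[2, 5]].
Step i=2: Q has 2 at row 1, column 2; remove that cell from P, ejecting 5. So w(2) = 5. P is now [[2]].
Step i=1: Q has 1 at row 1, column 1; remove that cell from P, ejecting 2. So w(1) = 2. P is now [].

So w = 2 5 4 3 1 7 8 6.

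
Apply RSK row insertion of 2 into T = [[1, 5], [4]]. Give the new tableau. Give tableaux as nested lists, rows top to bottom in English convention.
In row 1, 2 replaces 5 (the leftmost entry greater than 2); 5 is bumped to row 2. 5 is appended to row 2. The new tableau is [[1, 2], [4, 5]].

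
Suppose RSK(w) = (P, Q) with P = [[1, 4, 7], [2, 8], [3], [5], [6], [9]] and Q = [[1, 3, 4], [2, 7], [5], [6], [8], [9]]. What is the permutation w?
9 3 6 8 5 4 7 2 1

Reverse the RSK construction: for i from n down to 1, find the cell of Q containing i, remove the entry at that cell from P, and reverse-bump it up through P; the value ejected from row 1 is w(i).

Step i=9: Q has 9 at row 6, column 1; remove 9 from row 6 of P and reverse-bump: 9 enters row 5 and ejects 6; 6 enters row 4 and ejects 5; 5 enters row 3 and ejects 3; 3 enters row 2 and ejects 2; 2 enters row 1 and ejects 1. So w(9) = 1. P is now [[2, 4, 7], [3, 8], [5], [6], [9]].
Step i=8: Q has 8 at row 5, column 1; remove 9 from row 5 of P and reverse-bump: 9 enters row 4 and ejects 6; 6 enters row 3 and ejects 5; 5 enters row 2 and ejects 3; 3 enters row 1 and ejects 2. So w(8) = 2. P is now [[3, 4, 7], [5, 8], [6], [9]].
Step i=7: Q has 7 at row 2, column 2; remove 8 from row 2 of P and reverse-bump: 8 enters row 1 and ejects 7. So w(7) = 7. P is now [[3, 4, 8], [5], [6], [9]].
Step i=6: Q has 6 at row 4, column 1; remove 9 from row 4 of P and reverse-bump: 9 enters row 3 and ejects 6; 6 enters row 2 and ejects 5; 5 enters row 1 and ejects 4. So w(6) = 4. P is now [[3, 5, 8], [6], [9]].
Step i=5: Q has 5 at row 3, column 1; remove 9 from row 3 of P and reverse-bump: 9 enters row 2 and ejects 6; 6 enters row 1 and ejects 5. So w(5) = 5. P is now [[3, 6, 8], [9]].
Step i=4: Q has 4 at row 1, column 3; remove that cell from P, ejecting 8. So w(4) = 8. P is now [[3, 6], [9]].
Step i=3: Q has 3 at row 1, column 2; remove that cell from P, ejecting 6. So w(3) = 6. P is now [[3], [9]].
Step i=2: Q has 2 at row 2, column 1; remove 9 from row 2 of P and reverse-bump: 9 enters row 1 and ejects 3. So w(2) = 3. P is now [[9]].
Step i=1: Q has 1 at row 1, column 1; remove that cell from P, ejecting 9. So w(1) = 9. P is now [].

So w = 9 3 6 8 5 4 7 2 1.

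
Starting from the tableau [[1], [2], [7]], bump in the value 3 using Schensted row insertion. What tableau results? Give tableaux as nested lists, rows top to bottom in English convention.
[[1, 3], [2], [7]]

3 is larger than every entry of row 1, so it is appended to row 1. The new tableau is [[1, 3], [2], [7]].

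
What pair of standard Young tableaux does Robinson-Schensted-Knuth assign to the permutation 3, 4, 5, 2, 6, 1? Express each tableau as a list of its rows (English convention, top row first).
Insert each entry of the permutation into P by Schensted row insertion, recording in Q the position of each new cell.

Insert 3: appended to row 1. P = [[3]].
Insert 4: appended to row 1. P = [[3, 4]].
Insert 5: appended to row 1. P = [[3, 4, 5]].
Insert 2: 2 bumps 3 from row 1; 3 starts row 2. P = [[2, 4, 5], [3]].
Insert 6: appended to row 1. P = [[2, 4, 5, 6], [3]].
Insert 1: 1 bumps 2 from row 1; 2 bumps 3 from row 2; 3 starts row 3. P = [[1, 4, 5, 6], [2], [3]].

So P = [[1, 4, 5, 6], [2], [3]], Q = [[1, 2, 3, 5], [4], [6]].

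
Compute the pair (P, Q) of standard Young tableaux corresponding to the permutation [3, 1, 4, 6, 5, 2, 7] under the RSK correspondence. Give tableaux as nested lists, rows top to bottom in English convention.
Insert each entry of the permutation into P by Schensted row insertion, recording in Q the position of each new cell.

Insert 3: appended to row 1. P = [[3]].
Insert 1: 1 bumps 3 from row 1; 3 starts row 2. P = [[1], [3]].
Insert 4: appended to row 1. P = [[1, 4], [3]].
Insert 6: appended to row 1. P = [[1, 4, 6], [3]].
Insert 5: 5 bumps 6 from row 1; 6 appends to row 2. P = [[1, 4, 5], [3, 6]].
Insert 2: 2 bumps 4 from row 1; 4 bumps 6 from row 2; 6 starts row 3. P = [[1, 2, 5], [3, 4], [6]].
Insert 7: appended to row 1. P = [[1, 2, 5, 7], [3, 4], [6]].

So P = [[1, 2, 5, 7], [3, 4], [6]], Q = [[1, 3, 4, 7], [2, 5], [6]].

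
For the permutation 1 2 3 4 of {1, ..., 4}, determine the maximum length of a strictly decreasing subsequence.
1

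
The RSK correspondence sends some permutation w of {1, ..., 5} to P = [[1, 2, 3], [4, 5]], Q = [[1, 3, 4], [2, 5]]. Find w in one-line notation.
4 1 2 5 3

Reverse RSK: for i = n, n-1, ..., 1, locate i in Q, remove the corresponding corner cell from P, and reverse-bump its entry up through P; the value ejected from row 1 is w(i).

So w = 4 1 2 5 3.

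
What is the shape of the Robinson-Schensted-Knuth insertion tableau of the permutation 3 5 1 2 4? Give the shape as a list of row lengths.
Row-insert each entry into an empty tableau.

After inserting 3: P = [[3]].
After inserting 5: P = [[3, 5]].
After inserting 1: P = [[1, 5], [3]].
After inserting 2: P = [[1, 2], [3, 5]].
After inserting 4: P = [[1, 2, 4], [3, 5]].

The final insertion tableau P = [[1, 2, 4], [3, 5]] has shape [3, 2].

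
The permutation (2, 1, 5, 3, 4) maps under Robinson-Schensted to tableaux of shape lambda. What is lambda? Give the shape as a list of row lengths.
[3, 2]

Row-insert each entry into an empty tableau.

After inserting 2: P = [[2]].
After inserting 1: P = [[1], [2]].
After inserting 5: P = [[1, 5], [2]].
After inserting 3: P = [[1, 3], [2, 5]].
After inserting 4: P = [[1, 3, 4], [2, 5]].

The final insertion tableau P = [[1, 3, 4], [2, 5]] has shape [3, 2].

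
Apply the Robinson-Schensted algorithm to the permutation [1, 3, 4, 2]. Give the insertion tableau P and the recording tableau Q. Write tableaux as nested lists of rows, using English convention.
Insert each entry of the permutation into P by Schensted row insertion, recording in Q the position of each new cell.

After inserting 1: P = [[1]].
After inserting 3: P = [[1, 3]].
After inserting 4: P = [[1, 3, 4]].
After inserting 2: P = [[1, 2, 4], [3]].

So P = [[1, 2, 4], [3]], Q = [[1, 2, 3], [4]].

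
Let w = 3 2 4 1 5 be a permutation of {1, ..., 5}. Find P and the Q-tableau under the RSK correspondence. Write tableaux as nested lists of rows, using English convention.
P = [[1, 4, 5], [2], [3]], Q = [[1, 3, 5], [2], [4]]

Insert each entry of the permutation into P by Schensted row insertion, recording in Q the position of each new cell.

Insert 3: appended to row 1. P = [[3]].
Insert 2: 2 bumps 3 from row 1; 3 starts row 2. P = [[2], [3]].
Insert 4: appended to row 1. P = [[2, 4], [3]].
Insert 1: 1 bumps 2 from row 1; 2 bumps 3 from row 2; 3 starts row 3. P = [[1, 4], [2], [3]].
Insert 5: appended to row 1. P = [[1, 4, 5], [2], [3]].

So P = [[1, 4, 5], [2], [3]], Q = [[1, 3, 5], [2], [4]].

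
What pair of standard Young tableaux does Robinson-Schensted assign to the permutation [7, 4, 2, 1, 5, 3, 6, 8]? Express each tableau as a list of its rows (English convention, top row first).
P = [[1, 3, 6, 8], [2, 5], [4], [7]], Q = [[1, 5, 7, 8], [2, 6], [3], [4]]

Insert each entry of the permutation into P by Schensted row insertion, recording in Q the position of each new cell.

Insert 7: appended to row 1. P = [[7]].
Insert 4: 4 bumps 7 from row 1; 7 starts row 2. P = [[4], [7]].
Insert 2: 2 bumps 4 from row 1; 4 bumps 7 from row 2; 7 starts row 3. P = [[2], [4], [7]].
Insert 1: 1 bumps 2 from row 1; 2 bumps 4 from row 2; 4 bumps 7 from row 3; 7 starts row 4. P = [[1], [2], [4], [7]].
Insert 5: appended to row 1. P = [[1, 5], [2], [4], [7]].
Insert 3: 3 bumps 5 from row 1; 5 appends to row 2. P = [[1, 3], [2, 5], [4], [7]].
Insert 6: appended to row 1. P = [[1, 3, 6], [2, 5], [4], [7]].
Insert 8: appended to row 1. P = [[1, 3, 6, 8], [2, 5], [4], [7]].

So P = [[1, 3, 6, 8], [2, 5], [4], [7]], Q = [[1, 5, 7, 8], [2, 6], [3], [4]].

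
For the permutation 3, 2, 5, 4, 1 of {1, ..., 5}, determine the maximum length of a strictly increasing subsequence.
2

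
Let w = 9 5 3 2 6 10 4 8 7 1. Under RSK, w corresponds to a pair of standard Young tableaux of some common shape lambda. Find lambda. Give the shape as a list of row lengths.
Row-insert each entry into an empty tableau.

After inserting 9: P = [[9]].
After inserting 5: P = [[5], [9]].
After inserting 3: P = [[3], [5], [9]].
After inserting 2: P = [[2], [3], [5], [9]].
After inserting 6: P = [[2, 6], [3], [5], [9]].
After inserting 10: P = [[2, 6, 10], [3], [5], [9]].
After inserting 4: P = [[2, 4, 10], [3, 6], [5], [9]].
After inserting 8: P = [[2, 4, 8], [3, 6, 10], [5], [9]].
After inserting 7: P = [[2, 4, 7], [3, 6, 8], [5, 10], [9]].
After inserting 1: P = [[1, 4, 7], [2, 6, 8], [3, 10], [5], [9]].

The final insertion tableau P = [[1, 4, 7], [2, 6, 8], [3, 10], [5], [9]] has shape [3, 3, 2, 1, 1].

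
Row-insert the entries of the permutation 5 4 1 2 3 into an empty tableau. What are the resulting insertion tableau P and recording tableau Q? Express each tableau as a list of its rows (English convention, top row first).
Insert each entry of the permutation into P by Schensted row insertion, recording in Q the position of each new cell.

Insert 5: appended to row 1. P = [[5]].
Insert 4: 4 bumps 5 from row 1; 5 starts row 2. P = [[4], [5]].
Insert 1: 1 bumps 4 from row 1; 4 bumps 5 from row 2; 5 starts row 3. P = [[1], [4], [5]].
Insert 2: appended to row 1. P = [[1, 2], [4], [5]].
Insert 3: appended to row 1. P = [[1, 2, 3], [4], [5]].

So P = [[1, 2, 3], [4], [5]], Q = [[1, 4, 5], [2], [3]].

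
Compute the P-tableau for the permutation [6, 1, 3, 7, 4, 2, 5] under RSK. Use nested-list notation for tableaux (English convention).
Insert 6: appended to row 1. P = [[6]].
Insert 1: 1 bumps 6 from row 1; 6 starts row 2. P = [[1], [6]].
Insert 3: appended to row 1. P = [[1, 3], [6]].
Insert 7: appended to row 1. P = [[1, 3, 7], [6]].
Insert 4: 4 bumps 7 from row 1; 7 appends to row 2. P = [[1, 3, 4], [6, 7]].
Insert 2: 2 bumps 3 from row 1; 3 bumps 6 from row 2; 6 starts row 3. P = [[1, 2, 4], [3, 7], [6]].
Insert 5: appended to row 1. P = [[1, 2, 4, 5], [3, 7], [6]].

So P = [[1, 2, 4, 5], [3, 7], [6]].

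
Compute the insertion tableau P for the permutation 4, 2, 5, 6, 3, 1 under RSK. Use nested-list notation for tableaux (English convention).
Insert 4: appended to row 1. P = [[4]].
Insert 2: 2 bumps 4 from row 1; 4 starts row 2. P = [[2], [4]].
Insert 5: appended to row 1. P = [[2, 5], [4]].
Insert 6: appended to row 1. P = [[2, 5, 6], [4]].
Insert 3: 3 bumps 5 from row 1; 5 appends to row 2. P = [[2, 3, 6], [4, 5]].
Insert 1: 1 bumps 2 from row 1; 2 bumps 4 from row 2; 4 starts row 3. P = [[1, 3, 6], [2, 5], [4]].

So P = [[1, 3, 6], [2, 5], [4]].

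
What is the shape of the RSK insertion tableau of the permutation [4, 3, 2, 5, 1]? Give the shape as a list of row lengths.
Row-insert each entry into an empty tableau.

After inserting 4: P = [[4]].
After inserting 3: P = [[3], [4]].
After inserting 2: P = [[2], [3], [4]].
After inserting 5: P = [[2, 5], [3], [4]].
After inserting 1: P = [[1, 5], [2], [3], [4]].

The final insertion tableau P = [[1, 5], [2], [3], [4]] has shape [2, 1, 1, 1].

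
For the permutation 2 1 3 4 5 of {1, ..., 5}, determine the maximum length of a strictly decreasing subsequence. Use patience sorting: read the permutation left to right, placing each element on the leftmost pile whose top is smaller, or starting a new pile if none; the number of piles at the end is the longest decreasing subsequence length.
2

2: new pile. tops = [2]
1: new pile. tops = [2, 1]
3: onto pile 1 (replacing 2). tops = [3, 1]
4: onto pile 1 (replacing 3). tops = [4, 1]
5: onto pile 1 (replacing 4). tops = [5, 1]

2 piles, so the longest decreasing subsequence has length 2.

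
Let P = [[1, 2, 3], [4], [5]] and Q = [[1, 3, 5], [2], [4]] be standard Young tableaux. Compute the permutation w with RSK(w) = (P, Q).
Reverse the RSK construction: for i from n down to 1, find the cell of Q containing i, remove the entry at that cell from P, and reverse-bump it up through P; the value ejected from row 1 is w(i).

Step i=5: Q has 5 at row 1, column 3; remove that cell from P, ejecting 3. So w(5) = 3. P is now [[1, 2], [4], [5]].
Step i=4: Q has 4 at row 3, column 1; remove 5 from row 3 of P and reverse-bump: 5 enters row 2 and ejects 4; 4 enters row 1 and ejects 2. So w(4) = 2. P is now [[1, 4], [5]].
Step i=3: Q has 3 at row 1, column 2; remove that cell from P, ejecting 4. So w(3) = 4. P is now [[1], [5]].
Step i=2: Q has 2 at row 2, column 1; remove 5 from row 2 of P and reverse-bump: 5 enters row 1 and ejects 1. So w(2) = 1. P is now [[5]].
Step i=1: Q has 1 at row 1, column 1; remove that cell from P, ejecting 5. So w(1) = 5. P is now [].

So w = 5 1 4 2 3.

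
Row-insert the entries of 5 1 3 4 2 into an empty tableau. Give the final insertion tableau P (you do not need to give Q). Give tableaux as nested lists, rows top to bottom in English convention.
Insert 5: appended to row 1. P = [[5]].
Insert 1: 1 bumps 5 from row 1; 5 starts row 2. P = [[1], [5]].
Insert 3: appended to row 1. P = [[1, 3], [5]].
Insert 4: appended to row 1. P = [[1, 3, 4], [5]].
Insert 2: 2 bumps 3 from row 1; 3 bumps 5 from row 2; 5 starts row 3. P = [[1, 2, 4], [3], [5]].

So P = [[1, 2, 4], [3], [5]].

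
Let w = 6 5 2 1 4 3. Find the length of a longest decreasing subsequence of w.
4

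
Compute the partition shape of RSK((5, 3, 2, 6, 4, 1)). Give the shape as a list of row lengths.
[2, 2, 1, 1]

Row-insert each entry into an empty tableau.

After inserting 5: P = [[5]].
After inserting 3: P = [[3], [5]].
After inserting 2: P = [[2], [3], [5]].
After inserting 6: P = [[2, 6], [3], [5]].
After inserting 4: P = [[2, 4], [3, 6], [5]].
After inserting 1: P = [[1, 4], [2, 6], [3], [5]].

The final insertion tableau P = [[1, 4], [2, 6], [3], [5]] has shape [2, 2, 1, 1].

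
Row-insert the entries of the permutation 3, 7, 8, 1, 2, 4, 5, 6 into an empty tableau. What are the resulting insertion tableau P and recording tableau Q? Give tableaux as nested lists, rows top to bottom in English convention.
P = [[1, 2, 4, 5, 6], [3, 7, 8]], Q = [[1, 2, 3, 7, 8], [4, 5, 6]]

Insert each entry of the permutation into P by Schensted row insertion, recording in Q the position of each new cell.

Insert 3: appended to row 1. P = [[3]], Q = [[1]].
Insert 7: appended to row 1. P = [[3, 7]], Q = [[1, 2]].
Insert 8: appended to row 1. P = [[3, 7, 8]], Q = [[1, 2, 3]].
Insert 1: 1 bumps 3 from row 1; 3 starts row 2. P = [[1, 7, 8], [3]], Q = [[1, 2, 3], [4]].
Insert 2: 2 bumps 7 from row 1; 7 appends to row 2. P = [[1, 2, 8], [3, 7]], Q = [[1, 2, 3], [4, 5]].
Insert 4: 4 bumps 8 from row 1; 8 appends to row 2. P = [[1, 2, 4], [3, 7, 8]], Q = [[1, 2, 3], [4, 5, 6]].
Insert 5: appended to row 1. P = [[1, 2, 4, 5], [3, 7, 8]], Q = [[1, 2, 3, 7], [4, 5, 6]].
Insert 6: appended to row 1. P = [[1, 2, 4, 5, 6], [3, 7, 8]], Q = [[1, 2, 3, 7, 8], [4, 5, 6]].

So P = [[1, 2, 4, 5, 6], [3, 7, 8]], Q = [[1, 2, 3, 7, 8], [4, 5, 6]].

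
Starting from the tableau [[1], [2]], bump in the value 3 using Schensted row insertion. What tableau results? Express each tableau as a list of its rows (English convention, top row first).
3 is larger than every entry of row 1, so it is appended to row 1. The new tableau is [[1, 3], [2]].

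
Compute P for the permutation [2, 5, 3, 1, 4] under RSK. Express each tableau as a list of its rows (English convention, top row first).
P = [[1, 3, 4], [2], [5]]

After inserting 2: P = [[2]].
After inserting 5: P = [[2, 5]].
After inserting 3: P = [[2, 3], [5]].
After inserting 1: P = [[1, 3], [2], [5]].
After inserting 4: P = [[1, 3, 4], [2], [5]].

So P = [[1, 3, 4], [2], [5]].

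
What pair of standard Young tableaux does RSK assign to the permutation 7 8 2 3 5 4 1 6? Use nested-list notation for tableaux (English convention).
P = [[1, 3, 4, 6], [2, 8], [5], [7]], Q = [[1, 2, 5, 8], [3, 4], [6], [7]]

Insert each entry of the permutation into P by Schensted row insertion, recording in Q the position of each new cell.

Insert 7: appended to row 1. P = [[7]].
Insert 8: appended to row 1. P = [[7, 8]].
Insert 2: 2 bumps 7 from row 1; 7 starts row 2. P = [[2, 8], [7]].
Insert 3: 3 bumps 8 from row 1; 8 appends to row 2. P = [[2, 3], [7, 8]].
Insert 5: appended to row 1. P = [[2, 3, 5], [7, 8]].
Insert 4: 4 bumps 5 from row 1; 5 bumps 7 from row 2; 7 starts row 3. P = [[2, 3, 4], [5, 8], [7]].
Insert 1: 1 bumps 2 from row 1; 2 bumps 5 from row 2; 5 bumps 7 from row 3; 7 starts row 4. P = [[1, 3, 4], [2, 8], [5], [7]].
Insert 6: appended to row 1. P = [[1, 3, 4, 6], [2, 8], [5], [7]].

So P = [[1, 3, 4, 6], [2, 8], [5], [7]], Q = [[1, 2, 5, 8], [3, 4], [6], [7]].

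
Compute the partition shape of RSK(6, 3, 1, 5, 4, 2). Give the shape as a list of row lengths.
[2, 2, 1, 1]

Row-insert each entry into an empty tableau.

After inserting 6: P = [[6]].
After inserting 3: P = [[3], [6]].
After inserting 1: P = [[1], [3], [6]].
After inserting 5: P = [[1, 5], [3], [6]].
After inserting 4: P = [[1, 4], [3, 5], [6]].
After inserting 2: P = [[1, 2], [3, 4], [5], [6]].

The final insertion tableau P = [[1, 2], [3, 4], [5], [6]] has shape [2, 2, 1, 1].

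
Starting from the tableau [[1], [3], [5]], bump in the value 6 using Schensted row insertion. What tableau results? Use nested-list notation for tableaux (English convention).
[[1, 6], [3], [5]]

6 is larger than every entry of row 1, so it is appended to row 1. The new tableau is [[1, 6], [3], [5]].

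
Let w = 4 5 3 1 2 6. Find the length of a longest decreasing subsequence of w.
3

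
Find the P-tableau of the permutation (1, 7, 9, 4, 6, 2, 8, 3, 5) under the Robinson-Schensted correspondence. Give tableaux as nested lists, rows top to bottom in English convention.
Insert 1: appended to row 1. P = [[1]].
Insert 7: appended to row 1. P = [[1, 7]].
Insert 9: appended to row 1. P = [[1, 7, 9]].
Insert 4: 4 bumps 7 from row 1; 7 starts row 2. P = [[1, 4, 9], [7]].
Insert 6: 6 bumps 9 from row 1; 9 appends to row 2. P = [[1, 4, 6], [7, 9]].
Insert 2: 2 bumps 4 from row 1; 4 bumps 7 from row 2; 7 starts row 3. P = [[1, 2, 6], [4, 9], [7]].
Insert 8: appended to row 1. P = [[1, 2, 6, 8], [4, 9], [7]].
Insert 3: 3 bumps 6 from row 1; 6 bumps 9 from row 2; 9 appends to row 3. P = [[1, 2, 3, 8], [4, 6], [7, 9]].
Insert 5: 5 bumps 8 from row 1; 8 appends to row 2. P = [[1, 2, 3, 5], [4, 6, 8], [7, 9]].

So P = [[1, 2, 3, 5], [4, 6, 8], [7, 9]].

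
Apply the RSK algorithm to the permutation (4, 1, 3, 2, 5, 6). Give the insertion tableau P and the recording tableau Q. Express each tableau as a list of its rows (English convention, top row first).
Insert each entry of the permutation into P by Schensted row insertion, recording in Q the position of each new cell.

Insert 4: appended to row 1. P = [[4]].
Insert 1: 1 bumps 4 from row 1; 4 starts row 2. P = [[1], [4]].
Insert 3: appended to row 1. P = [[1, 3], [4]].
Insert 2: 2 bumps 3 from row 1; 3 bumps 4 from row 2; 4 starts row 3. P = [[1, 2], [3], [4]].
Insert 5: appended to row 1. P = [[1, 2, 5], [3], [4]].
Insert 6: appended to row 1. P = [[1, 2, 5, 6], [3], [4]].

So P = [[1, 2, 5, 6], [3], [4]], Q = [[1, 3, 5, 6], [2], [4]].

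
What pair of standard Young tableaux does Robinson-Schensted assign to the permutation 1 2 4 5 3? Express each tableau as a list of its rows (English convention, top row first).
Insert each entry of the permutation into P by Schensted row insertion, recording in Q the position of each new cell.

Insert 1: appended to row 1. P = [[1]], Q = [[1]].
Insert 2: appended to row 1. P = [[1, 2]], Q = [[1, 2]].
Insert 4: appended to row 1. P = [[1, 2, 4]], Q = [[1, 2, 3]].
Insert 5: appended to row 1. P = [[1, 2, 4, 5]], Q = [[1, 2, 3, 4]].
Insert 3: 3 bumps 4 from row 1; 4 starts row 2. P = [[1, 2, 3, 5], [4]], Q = [[1, 2, 3, 4], [5]].

So P = [[1, 2, 3, 5], [4]], Q = [[1, 2, 3, 4], [5]].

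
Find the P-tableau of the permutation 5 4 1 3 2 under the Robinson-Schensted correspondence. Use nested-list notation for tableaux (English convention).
After inserting 5: P = [[5]].
After inserting 4: P = [[4], [5]].
After inserting 1: P = [[1], [4], [5]].
After inserting 3: P = [[1, 3], [4], [5]].
After inserting 2: P = [[1, 2], [3], [4], [5]].

So P = [[1, 2], [3], [4], [5]].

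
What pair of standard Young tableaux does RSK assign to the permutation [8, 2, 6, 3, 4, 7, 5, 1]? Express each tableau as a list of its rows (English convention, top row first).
Insert each entry of the permutation into P by Schensted row insertion, recording in Q the position of each new cell.

Insert 8: appended to row 1. P = [[8]], Q = [[1]].
Insert 2: 2 bumps 8 from row 1; 8 starts row 2. P = [[2], [8]], Q = [[1], [2]].
Insert 6: appended to row 1. P = [[2, 6], [8]], Q = [[1, 3], [2]].
Insert 3: 3 bumps 6 from row 1; 6 bumps 8 from row 2; 8 starts row 3. P = [[2, 3], [6], [8]], Q = [[1, 3], [2], [4]].
Insert 4: appended to row 1. P = [[2, 3, 4], [6], [8]], Q = [[1, 3, 5], [2], [4]].
Insert 7: appended to row 1. P = [[2, 3, 4, 7], [6], [8]], Q = [[1, 3, 5, 6], [2], [4]].
Insert 5: 5 bumps 7 from row 1; 7 appends to row 2. P = [[2, 3, 4, 5], [6, 7], [8]], Q = [[1, 3, 5, 6], [2, 7], [4]].
Insert 1: 1 bumps 2 from row 1; 2 bumps 6 from row 2; 6 bumps 8 from row 3; 8 starts row 4. P = [[1, 3, 4, 5], [2, 7], [6], [8]], Q = [[1, 3, 5, 6], [2, 7], [4], [8]].

So P = [[1, 3, 4, 5], [2, 7], [6], [8]], Q = [[1, 3, 5, 6], [2, 7], [4], [8]].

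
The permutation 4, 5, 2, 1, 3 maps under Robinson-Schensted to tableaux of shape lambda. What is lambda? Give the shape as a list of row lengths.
[2, 2, 1]

Row-insert each entry into an empty tableau.

After inserting 4: P = [[4]].
After inserting 5: P = [[4, 5]].
After inserting 2: P = [[2, 5], [4]].
After inserting 1: P = [[1, 5], [2], [4]].
After inserting 3: P = [[1, 3], [2, 5], [4]].

The final insertion tableau P = [[1, 3], [2, 5], [4]] has shape [2, 2, 1].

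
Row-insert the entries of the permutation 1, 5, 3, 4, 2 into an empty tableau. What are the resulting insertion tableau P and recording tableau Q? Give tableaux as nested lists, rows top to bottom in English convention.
P = [[1, 2, 4], [3], [5]], Q = [[1, 2, 4], [3], [5]]

Insert each entry of the permutation into P by Schensted row insertion, recording in Q the position of each new cell.

Insert 1: appended to row 1. P = [[1]], Q = [[1]].
Insert 5: appended to row 1. P = [[1, 5]], Q = [[1, 2]].
Insert 3: 3 bumps 5 from row 1; 5 starts row 2. P = [[1, 3], [5]], Q = [[1, 2], [3]].
Insert 4: appended to row 1. P = [[1, 3, 4], [5]], Q = [[1, 2, 4], [3]].
Insert 2: 2 bumps 3 from row 1; 3 bumps 5 from row 2; 5 starts row 3. P = [[1, 2, 4], [3], [5]], Q = [[1, 2, 4], [3], [5]].

So P = [[1, 2, 4], [3], [5]], Q = [[1, 2, 4], [3], [5]].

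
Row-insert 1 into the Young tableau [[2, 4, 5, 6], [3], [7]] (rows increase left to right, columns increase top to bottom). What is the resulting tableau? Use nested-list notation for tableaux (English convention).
In row 1, 1 replaces 2 (the leftmost entry greater than 1); 2 is bumped to row 2. In row 2, 2 replaces 3 (the leftmost entry greater than 2); 3 is bumped to row 3. In row 3, 3 replaces 7 (the leftmost entry greater than 3); 7 is bumped to row 4. 7 starts a new row 4. The new tableau is [[1, 4, 5, 6], [2], [3], [7]].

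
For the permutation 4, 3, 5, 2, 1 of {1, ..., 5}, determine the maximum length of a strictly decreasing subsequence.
4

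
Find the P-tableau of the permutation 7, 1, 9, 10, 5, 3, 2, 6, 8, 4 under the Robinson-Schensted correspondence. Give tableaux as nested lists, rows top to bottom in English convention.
P = [[1, 2, 4, 8], [3, 6, 10], [5, 9], [7]]

After inserting 7: P = [[7]].
After inserting 1: P = [[1], [7]].
After inserting 9: P = [[1, 9], [7]].
After inserting 10: P = [[1, 9, 10], [7]].
After inserting 5: P = [[1, 5, 10], [7, 9]].
After inserting 3: P = [[1, 3, 10], [5, 9], [7]].
After inserting 2: P = [[1, 2, 10], [3, 9], [5], [7]].
After inserting 6: P = [[1, 2, 6], [3, 9, 10], [5], [7]].
After inserting 8: P = [[1, 2, 6, 8], [3, 9, 10], [5], [7]].
After inserting 4: P = [[1, 2, 4, 8], [3, 6, 10], [5, 9], [7]].

So P = [[1, 2, 4, 8], [3, 6, 10], [5, 9], [7]].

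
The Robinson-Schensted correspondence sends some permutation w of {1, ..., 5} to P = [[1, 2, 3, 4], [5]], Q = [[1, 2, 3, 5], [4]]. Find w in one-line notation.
Reverse the RSK construction: for i from n down to 1, find the cell of Q containing i, remove the entry at that cell from P, and reverse-bump it up through P; the value ejected from row 1 is w(i).

Step i=5: Q has 5 at row 1, column 4; remove that cell from P, ejecting 4. So w(5) = 4. P is now [[1, 2, 3], [5]].
Step i=4: Q has 4 at row 2, column 1; remove 5 from row 2 of P and reverse-bump: 5 enters row 1 and ejects 3. So w(4) = 3. P is now [[1, 2, 5]].
Step i=3: Q has 3 at row 1, column 3; remove that cell from P, ejecting 5. So w(3) = 5. P is now [[1, 2]].
Step i=2: Q has 2 at row 1, column 2; remove that cell from P, ejecting 2. So w(2) = 2. P is now [[1]].
Step i=1: Q has 1 at row 1, column 1; remove that cell from P, ejecting 1. So w(1) = 1. P is now [].

So w = 1 2 5 3 4.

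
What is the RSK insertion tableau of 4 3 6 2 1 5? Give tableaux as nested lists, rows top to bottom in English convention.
P = [[1, 5], [2, 6], [3], [4]]

Insert 4: appended to row 1. P = [[4]].
Insert 3: 3 bumps 4 from row 1; 4 starts row 2. P = [[3], [4]].
Insert 6: appended to row 1. P = [[3, 6], [4]].
Insert 2: 2 bumps 3 from row 1; 3 bumps 4 from row 2; 4 starts row 3. P = [[2, 6], [3], [4]].
Insert 1: 1 bumps 2 from row 1; 2 bumps 3 from row 2; 3 bumps 4 from row 3; 4 starts row 4. P = [[1, 6], [2], [3], [4]].
Insert 5: 5 bumps 6 from row 1; 6 appends to row 2. P = [[1, 5], [2, 6], [3], [4]].

So P = [[1, 5], [2, 6], [3], [4]].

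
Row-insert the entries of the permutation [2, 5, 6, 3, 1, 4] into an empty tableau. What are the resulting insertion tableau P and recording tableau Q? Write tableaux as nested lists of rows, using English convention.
Insert each entry of the permutation into P by Schensted row insertion, recording in Q the position of each new cell.

Insert 2: appended to row 1. P = [[2]], Q = [[1]].
Insert 5: appended to row 1. P = [[2, 5]], Q = [[1, 2]].
Insert 6: appended to row 1. P = [[2, 5, 6]], Q = [[1, 2, 3]].
Insert 3: 3 bumps 5 from row 1; 5 starts row 2. P = [[2, 3, 6], [5]], Q = [[1, 2, 3], [4]].
Insert 1: 1 bumps 2 from row 1; 2 bumps 5 from row 2; 5 starts row 3. P = [[1, 3, 6], [2], [5]], Q = [[1, 2, 3], [4], [5]].
Insert 4: 4 bumps 6 from row 1; 6 appends to row 2. P = [[1, 3, 4], [2, 6], [5]], Q = [[1, 2, 3], [4, 6], [5]].

So P = [[1, 3, 4], [2, 6], [5]], Q = [[1, 2, 3], [4, 6], [5]].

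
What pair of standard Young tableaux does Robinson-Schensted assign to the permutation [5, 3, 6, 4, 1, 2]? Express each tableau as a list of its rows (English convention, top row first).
Insert each entry of the permutation into P by Schensted row insertion, recording in Q the position of each new cell.

After inserting 5: P = [[5]].
After inserting 3: P = [[3], [5]].
After inserting 6: P = [[3, 6], [5]].
After inserting 4: P = [[3, 4], [5, 6]].
After inserting 1: P = [[1, 4], [3, 6], [5]].
After inserting 2: P = [[1, 2], [3, 4], [5, 6]].

So P = [[1, 2], [3, 4], [5, 6]], Q = [[1, 3], [2, 4], [5, 6]].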